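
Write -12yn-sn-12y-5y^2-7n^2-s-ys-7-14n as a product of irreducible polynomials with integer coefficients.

Group: -5y(y+n+1) + (-s-7n-7)(y+n+1); both groups contain (y+n+1).

-(5y+s+7n+7)(y+n+1)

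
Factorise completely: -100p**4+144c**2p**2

Every term has a factor of 4p**2. Then 36c**2-25p**2 = (6c)² − (5p)².

4p**2(6c+5p)(6c-5p)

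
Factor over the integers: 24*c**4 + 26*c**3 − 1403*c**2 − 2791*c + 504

(4*c + 9)*(6*c − 1)*(c + 7)*(c − 8)

By the rational root theorem, c = 1/6 is a root, so (6*c − 1) divides it; the quotient is 4*c**3 + 5*c**2 − 233*c − 504.
Then c = 8 is a root, giving the factor (c − 8) and quotient 4*c**2 + 37*c + 63.
The remaining quadratic factors as (c + 7)(4*c + 9).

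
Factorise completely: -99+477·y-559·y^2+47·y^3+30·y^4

(2·y+11)·(3·y-1)·(5·y-3)·(y-3)

Among the possible rational roots, y = 3 is a root, so (y-3) is a factor; dividing leaves 30·y^3+137·y^2-148·y+33.
Next, y = 3/5 is a root, so (5·y-3) divides it; the quotient is 6·y^2+31·y-11.
The remaining quadratic factors as (2·y+11)(3·y-1).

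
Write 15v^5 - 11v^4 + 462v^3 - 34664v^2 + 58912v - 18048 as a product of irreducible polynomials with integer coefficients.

(3v - 4)(5v - 2)(v - 12)(v^2 + 13v + 188)

Among the possible rational roots, v = 12 is a root, so (v - 12) is a factor; dividing leaves 15v^4 + 169v^3 + 2490v^2 - 4784v + 1504.
Continuing, v = 2/5 is a root, so (5v - 2) is a factor; dividing leaves 3v^3 + 35v^2 + 512v - 752.
Next, v = 4/3 is a root, giving the factor (3v - 4) and quotient v^2 + 13v + 188.
The quadratic v^2 + 13v + 188 has discriminant -583 < 0 and is irreducible over ℤ.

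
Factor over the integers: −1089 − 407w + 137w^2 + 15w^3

(3w − 11)(5w + 9)(w + 11)

Testing divisors of the constant over divisors of the leading coefficient, w = −9/5 is a root, giving the factor (5w + 9) and quotient 3w^2 + 22w − 121.
The remaining quadratic factors as (3w − 11)(w + 11).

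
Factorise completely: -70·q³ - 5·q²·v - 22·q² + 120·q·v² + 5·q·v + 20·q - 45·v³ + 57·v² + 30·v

Group: 5·q·(-14·q² - 15·q·v - 10·q + 9·v² - 15·v) + (-5·v - 2)·(-14·q² - 15·q·v - 10·q + 9·v² - 15·v); both groups contain (-14·q² - 15·q·v - 10·q + 9·v² - 15·v), so (5·q - 5·v - 2) is a factor with cofactor -14·q² - 15·q·v - 10·q + 9·v² - 15·v.
The cofactor groups again: -14·q² - 15·q·v - 10·q + 9·v² - 15·v = -7·q·(2·q + 3·v) + (3·v - 5)·(2·q + 3·v); both groups contain (2·q + 3·v), giving -(7·q - 3·v + 5)·(2·q + 3·v).

-(2·q + 3·v)·(5·q - 5·v - 2)·(7·q - 3·v + 5)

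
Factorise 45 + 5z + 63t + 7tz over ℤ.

Group as (7tz + 63t) + (5z + 45) = 7t(z + 9) + 5(z + 9).
Both groups share the factor (z + 9).

(7t + 5)(z + 9)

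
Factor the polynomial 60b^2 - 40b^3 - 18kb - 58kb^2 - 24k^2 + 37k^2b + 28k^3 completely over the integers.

(4k - 5b)(k + 2b)(7k + 4b - 6)

Group: 7k(4k^2 + 3kb - 10b^2) + (4b - 6)(4k^2 + 3kb - 10b^2); both groups contain (4k^2 + 3kb - 10b^2), so (7k + 4b - 6) is a factor with cofactor 4k^2 + 3kb - 10b^2.
The cofactor groups again: 4k^2 + 3kb - 10b^2 = k(4k - 5b) + 2b(4k - 5b); both groups contain (4k - 5b), giving (k + 2b)(4k - 5b).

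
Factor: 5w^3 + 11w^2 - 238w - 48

Testing divisors of the constant over divisors of the leading coefficient, w = -1/5 is a root, giving the factor (5w + 1) and quotient w^2 + 2w - 48.
The remaining quadratic factors as (w - 6)(w + 8).

(5w + 1)(w + 8)(w - 6)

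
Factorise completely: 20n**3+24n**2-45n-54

Group as (20n**3-45n) + (24n**2-54) = 5n(4n**2-9) + 6(4n**2-9).
Both groups share the factor (4n**2-9).

(2n+3)(2n-3)(5n+6)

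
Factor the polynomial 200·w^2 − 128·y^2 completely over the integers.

Pull out the common factor 8; 25·w^2 − 16·y^2 is a difference of squares.

8·(5·w + 4·y)·(5·w − 4·y)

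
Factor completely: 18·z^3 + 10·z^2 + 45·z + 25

(9·z + 5)·(2·z^2 + 5)

Group as (18·z^3 + 45·z) + (10·z^2 + 25) = 9·z·(2·z^2 + 5) + 5·(2·z^2 + 5).
Both groups share the factor (2·z^2 + 5).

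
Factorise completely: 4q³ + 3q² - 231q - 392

(4q + 7)(q + 7)(q - 8)

Testing divisors of the constant over divisors of the leading coefficient, q = -7/4 is a root, giving the factor (4q + 7) and quotient q² - q - 56.
The remaining quadratic factors as (q + 7)(q - 8).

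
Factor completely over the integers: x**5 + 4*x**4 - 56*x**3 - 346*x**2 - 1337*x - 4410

(x + 5)*(x + 7)*(x - 9)*(x**2 + x + 14)

By the rational root theorem, x = -5 is a root, giving the factor (x + 5) and quotient x**4 - x**3 - 51*x**2 - 91*x - 882.
Then x = 9 is a root, giving the factor (x - 9) and quotient x**3 + 8*x**2 + 21*x + 98.
Then x = -7 is a root, so (x + 7) is a factor; dividing leaves x**2 + x + 14.
The quadratic x**2 + x + 14 has discriminant -55 < 0 and is irreducible over ℤ.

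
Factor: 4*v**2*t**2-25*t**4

Factor out t**2 first: what remains is 4*v**2-25*t**2.
Recognize a difference of squares with the parts 2*v and 5*t.

t**2*(2*v-5*t)*(2*v+5*t)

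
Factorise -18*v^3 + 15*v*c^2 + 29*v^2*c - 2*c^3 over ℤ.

-(v - 2*c)*(9*v - c)*(2*v + c)

Group: 2*v*(-9*v^2 + 19*v*c - 2*c^2) + c*(-9*v^2 + 19*v*c - 2*c^2); both groups contain (-9*v^2 + 19*v*c - 2*c^2), so (2*v + c) is a factor with cofactor -9*v^2 + 19*v*c - 2*c^2.
The cofactor groups again: -9*v^2 + 19*v*c - 2*c^2 = -v*(9*v - c) + 2*c*(9*v - c); both groups contain (9*v - c), giving -(v - 2*c)*(9*v - c).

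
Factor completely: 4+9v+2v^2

Need a pair with product 2·4 = 8 and sum 9: that's 8 and 1.
Split the middle term: 2v^2+8v + v+4 = 2v(v+4) + (v+4).

(2v+1)(v+4)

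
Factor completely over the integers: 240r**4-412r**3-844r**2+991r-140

(2r-5)(4r+7)(5r-4)(6r-1)

Among the possible rational roots, r = -7/4 is a root, so (4r+7) divides it; the quotient is 60r**3-208r**2+153r-20.
Continuing, r = 4/5 is a root, so (5r-4) is a factor; dividing leaves 12r**2-32r+5.
The remaining quadratic factors as (6r-1)(2r-5).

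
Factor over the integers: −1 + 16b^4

(2b + 1)(2b − 1)(4b^2 + 1)

Write as (4b^2)² − (1)², then factor 4b^2 − 1 once more.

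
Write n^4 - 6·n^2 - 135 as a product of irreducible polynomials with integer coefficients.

(n^2 + 9)·(n^2 - 15)

Substitute u = n^2 to get a quadratic in u, then factor.
n^2 - 15 is irreducible over ℤ (15 is not a perfect square).
n^2 + 9 is irreducible over ℤ (sum of squares).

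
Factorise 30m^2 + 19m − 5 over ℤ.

(5m − 1)(6m + 5)

Need a pair with product 30·(−5) = −150 and sum 19: that's 25 and −6.
Split the middle term: 30m^2 + 25m − 6m − 5 = 5m(6m + 5) − (6m + 5).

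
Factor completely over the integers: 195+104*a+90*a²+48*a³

Group as (48*a³+104*a) + (90*a²+195) = 8*a*(6*a²+13) + 15*(6*a²+13).
Both groups share the factor (6*a²+13).

(8*a+15)*(6*a²+13)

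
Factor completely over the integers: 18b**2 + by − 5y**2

(2b − y)(9b + 5y)

Group: 9b(2b − y) + 5y(2b − y); both groups contain (2b − y).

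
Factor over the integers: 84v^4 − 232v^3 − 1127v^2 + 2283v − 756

(2v + 7)(2v − 9)(3v − 4)(7v − 3)

Trying the rational-root candidates, v = 4/3 is a root, so (3v − 4) is a factor; dividing leaves 28v^3 − 40v^2 − 429v + 189.
Continuing, v = 3/7 is a root, so (7v − 3) divides it; the quotient is 4v^2 − 4v − 63.
The remaining quadratic factors as (2v − 9)(2v + 7).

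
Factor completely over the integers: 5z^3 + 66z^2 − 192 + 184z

Trying the rational-root candidates, z = 4/5 is a root, so (5z − 4) is a factor; dividing leaves z^2 + 14z + 48.
The remaining quadratic factors as (z + 8)(z + 6).

(5z − 4)(z + 6)(z + 8)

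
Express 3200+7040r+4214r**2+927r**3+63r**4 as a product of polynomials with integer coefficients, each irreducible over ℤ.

Trying the rational-root candidates, r = -8/3 is a root, so (3r+8) is a factor; dividing leaves 21r**3+253r**2+730r+400.
Continuing, r = -5/7 is a root, so (7r+5) divides it; the quotient is 3r**2+34r+80.
The remaining quadratic factors as (r+8)(3r+10).

(3r+10)(3r+8)(7r+5)(r+8)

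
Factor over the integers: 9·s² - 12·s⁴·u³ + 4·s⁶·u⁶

s²·(2·s²·u³ - 3)²

Factor out s² first: what remains is 4·s⁴·u⁶ - 12·s²·u³ + 9.
Recognize a perfect-square trinomial with the parts 3 and 2·s²·u³.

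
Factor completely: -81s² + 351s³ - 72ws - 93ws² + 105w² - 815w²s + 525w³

(15w - 13s + 3)(7w - 9s)(5w + 3s)

Group: 5w(105w² - 226ws + 21w + 117s² - 27s) + 3s(105w² - 226ws + 21w + 117s² - 27s); both groups contain (105w² - 226ws + 21w + 117s² - 27s), so (5w + 3s) is a factor with cofactor 105w² - 226ws + 21w + 117s² - 27s.
The cofactor groups again: 105w² - 226ws + 21w + 117s² - 27s = 15w(7w - 9s) + (-13s + 3)(7w - 9s); both groups contain (7w - 9s), giving (15w - 13s + 3)(7w - 9s).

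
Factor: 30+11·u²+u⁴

Substitute w = u² to get a quadratic in w, then factor.
u²+6 is irreducible over ℤ (always positive, so no real roots).
u²+5 is irreducible over ℤ (always positive, so no real roots).

(u²+5)·(u²+6)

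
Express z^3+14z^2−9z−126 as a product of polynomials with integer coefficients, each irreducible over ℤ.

Trying the rational-root candidates, z = −14 is a root, giving the factor (z+14) and quotient z^2−9.
The remaining quadratic factors as (z−3)(z+3).

(z+14)(z+3)(z−3)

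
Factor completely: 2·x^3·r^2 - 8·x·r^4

Factor out 2·x·r^2, leaving x^2 - 4·r^2, which is a difference of two squares.

2·r^2·x·(x - 2·r)·(x + 2·r)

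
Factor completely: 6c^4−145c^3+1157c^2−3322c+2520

Testing divisors of the constant over divisors of the leading coefficient, c = 10 is a root, so (c−10) is a factor; dividing leaves 6c^3−85c^2+307c−252.
Continuing, c = 9 is a root, giving the factor (c−9) and quotient 6c^2−31c+28.
The remaining quadratic factors as (6c−7)(c−4).

(6c−7)(c−10)(c−4)(c−9)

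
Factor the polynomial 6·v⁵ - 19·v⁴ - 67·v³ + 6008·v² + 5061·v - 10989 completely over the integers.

Testing divisors of the constant over divisors of the leading coefficient, v = -9 is a root, so (v + 9) is a factor; dividing leaves 6·v⁴ - 73·v³ + 590·v² + 698·v - 1221.
Continuing, v = 1 is a root, giving the factor (v - 1) and quotient 6·v³ - 67·v² + 523·v + 1221.
Continuing, v = -11/6 is a root, so (6·v + 11) divides it; the quotient is v² - 13·v + 111.
The quadratic v² - 13·v + 111 has discriminant -275 < 0 and is irreducible over ℤ.

(6·v + 11)·(v + 9)·(v - 1)·(v² - 13·v + 111)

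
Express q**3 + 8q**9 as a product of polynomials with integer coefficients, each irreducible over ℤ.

q**3(2q**2 + 1)(4q**4 - 2q**2 + 1)

Every term has a factor of q**3; factoring it out leaves 8q**6 + 1.
Recognize a sum of cubes with the parts 2q**2 and 1.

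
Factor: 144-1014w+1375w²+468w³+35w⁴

Testing divisors of the constant over divisors of the leading coefficient, w = -8 is a root, giving the factor (w+8) and quotient 35w³+188w²-129w+18.
Then w = -6 is a root, giving the factor (w+6) and quotient 35w²-22w+3.
The remaining quadratic factors as (7w-3)(5w-1).

(5w-1)(7w-3)(w+6)(w+8)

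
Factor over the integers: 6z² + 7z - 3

(2z + 3)(3z - 1)

Need a pair with product 6·(-3) = -18 and sum 7: that's 9 and -2.
Split the middle term: 6z² + 9z - 2z - 3 = 3z(2z + 3) - (2z + 3).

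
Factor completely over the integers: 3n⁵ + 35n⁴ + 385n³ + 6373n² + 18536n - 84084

By the rational root theorem, n = -7 is a root, so (n + 7) divides it; the quotient is 3n⁴ + 14n³ + 287n² + 4364n - 12012.
Then n = -11 is a root, so (n + 11) is a factor; dividing leaves 3n³ - 19n² + 496n - 1092.
Continuing, n = 7/3 is a root, so (3n - 7) divides it; the quotient is n² - 4n + 156.
The quadratic n² - 4n + 156 has discriminant -608 < 0 and is irreducible over ℤ.

(3n - 7)(n + 11)(n + 7)(n² - 4n + 156)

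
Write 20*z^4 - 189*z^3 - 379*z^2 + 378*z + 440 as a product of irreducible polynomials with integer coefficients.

Among the possible rational roots, z = 11 is a root, so (z - 11) is a factor; dividing leaves 20*z^3 + 31*z^2 - 38*z - 40.
Next, z = -2 is a root, giving the factor (z + 2) and quotient 20*z^2 - 9*z - 20.
The remaining quadratic factors as (4*z - 5)(5*z + 4).

(4*z - 5)*(5*z + 4)*(z + 2)*(z - 11)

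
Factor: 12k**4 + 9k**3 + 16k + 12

(4k + 3)(3k**3 + 4)

Group as (12k**4 + 16k) + (9k**3 + 12) = 4k(3k**3 + 4) + 3(3k**3 + 4).
Both groups share the factor (3k**3 + 4).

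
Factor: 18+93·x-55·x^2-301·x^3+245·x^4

By the rational root theorem, x = -1/5 is a root, so (5·x+1) is a factor; dividing leaves 49·x^3-70·x^2+3·x+18.
Then x = -3/7 is a root, giving the factor (7·x+3) and quotient 7·x^2-13·x+6.
The remaining quadratic factors as (x-1)(7·x-6).

(5·x+1)·(7·x+3)·(7·x-6)·(x-1)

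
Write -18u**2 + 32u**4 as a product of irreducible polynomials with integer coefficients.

Factor out 2u**2, leaving 16u**2 - 9, which is a difference of two squares.

2u**2(4u + 3)(4u - 3)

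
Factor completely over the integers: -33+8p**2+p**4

Substitute u = p**2 to get a quadratic in u, then factor.
p**2+11 is irreducible over ℤ (always positive, so no real roots).
p**2-3 is irreducible over ℤ (3 is not a perfect square).

(p**2+11)(p**2-3)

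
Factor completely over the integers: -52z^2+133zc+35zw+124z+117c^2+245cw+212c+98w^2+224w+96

Group: -13z(4z-13c-7w-12) + (-9c-14w-8)(4z-13c-7w-12); both groups contain (4z-13c-7w-12).

-(4z-13c-7w-12)(13z+9c+14w+8)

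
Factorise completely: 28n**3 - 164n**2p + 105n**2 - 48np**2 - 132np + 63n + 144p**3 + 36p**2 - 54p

(4n + 4p + 3)(7n - 6p)(n - 6p + 3)

Group: 4n(7n**2 - 48np + 21n + 36p**2 - 18p) + (4p + 3)(7n**2 - 48np + 21n + 36p**2 - 18p); both groups contain (7n**2 - 48np + 21n + 36p**2 - 18p), so (4n + 4p + 3) is a factor with cofactor 7n**2 - 48np + 21n + 36p**2 - 18p.
The cofactor groups again: 7n**2 - 48np + 21n + 36p**2 - 18p = n(7n - 6p) + (-6p + 3)(7n - 6p); both groups contain (7n - 6p), giving (n - 6p + 3)(7n - 6p).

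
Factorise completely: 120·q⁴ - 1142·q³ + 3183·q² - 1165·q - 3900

(4·q - 15)·(5·q - 13)·(6·q + 5)·(q - 4)

Among the possible rational roots, q = -5/6 is a root, so (6·q + 5) divides it; the quotient is 20·q³ - 207·q² + 703·q - 780.
Continuing, q = 4 is a root, giving the factor (q - 4) and quotient 20·q² - 127·q + 195.
The remaining quadratic factors as (4·q - 15)(5·q - 13).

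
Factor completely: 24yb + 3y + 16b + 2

(3y + 2)(8b + 1)

Group as (24yb + 3y) + (16b + 2) = 3y(8b + 1) + 2(8b + 1).
Both groups share the factor (8b + 1).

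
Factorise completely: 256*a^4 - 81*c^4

(4*a + 3*c)*(4*a - 3*c)*(16*a^2 + 9*c^2)

Write as (16*a^2)² − (9*c^2)², then factor 16*a^2 - 9*c^2 once more.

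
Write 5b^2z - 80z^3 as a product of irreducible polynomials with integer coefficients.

Factor out 5z, leaving b^2 - 16z^2, which is a difference of two squares.

5z(b + 4z)(b - 4z)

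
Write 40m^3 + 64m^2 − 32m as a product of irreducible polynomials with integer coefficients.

Pull out the common factor 8m, then factor the remaining trinomial.

8m(5m − 2)(m + 2)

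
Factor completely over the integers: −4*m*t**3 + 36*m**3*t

4*m*t*(3*m + t)*(3*m − t)

Pull out the common factor 4*m*t; 9*m**2 − t**2 is a difference of squares.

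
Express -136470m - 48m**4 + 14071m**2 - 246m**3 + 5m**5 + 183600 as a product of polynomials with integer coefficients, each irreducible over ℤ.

Among the possible rational roots, m = 10 is a root, so (m - 10) divides it; the quotient is 5m**4 + 2m**3 - 226m**2 + 11811m - 18360.
Continuing, m = 8/5 is a root, giving the factor (5m - 8) and quotient m**3 + 2m**2 - 42m + 2295.
Then m = -15 is a root, giving the factor (m + 15) and quotient m**2 - 13m + 153.
The quadratic m**2 - 13m + 153 has discriminant -443 < 0 and is irreducible over ℤ.

(5m - 8)(m + 15)(m - 10)(m**2 - 13m + 153)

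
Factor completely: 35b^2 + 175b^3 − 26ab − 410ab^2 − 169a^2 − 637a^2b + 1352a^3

Group: 13a(104a^2 − 105ab − 13a + 25b^2 + 5b) + 7b(104a^2 − 105ab − 13a + 25b^2 + 5b); both groups contain (104a^2 − 105ab − 13a + 25b^2 + 5b), so (13a + 7b) is a factor with cofactor 104a^2 − 105ab − 13a + 25b^2 + 5b.
The cofactor groups again: 104a^2 − 105ab − 13a + 25b^2 + 5b = 13a(8a − 5b − 1) − 5b(8a − 5b − 1); both groups contain (8a − 5b − 1), giving (13a − 5b)(8a − 5b − 1).

(13a + 7b)(13a − 5b)(8a − 5b − 1)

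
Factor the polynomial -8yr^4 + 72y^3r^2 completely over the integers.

Pull out the common factor 8yr^2; 9y^2 - r^2 is a difference of squares.

8r^2y(3y - r)(3y + r)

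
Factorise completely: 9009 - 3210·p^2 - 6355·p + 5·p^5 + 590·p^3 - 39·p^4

(5·p + 11)·(p - 1)·(p - 7)·(p^2 - 2·p + 117)

By the rational root theorem, p = -11/5 is a root, giving the factor (5·p + 11) and quotient p^4 - 10·p^3 + 140·p^2 - 950·p + 819.
Continuing, p = 1 is a root, so (p - 1) is a factor; dividing leaves p^3 - 9·p^2 + 131·p - 819.
Continuing, p = 7 is a root, so (p - 7) is a factor; dividing leaves p^2 - 2·p + 117.
The quadratic p^2 - 2·p + 117 has discriminant -464 < 0 and is irreducible over ℤ.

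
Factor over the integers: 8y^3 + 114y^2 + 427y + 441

(2y + 7)(4y + 7)(y + 9)

Among the possible rational roots, y = −9 is a root, giving the factor (y + 9) and quotient 8y^2 + 42y + 49.
The remaining quadratic factors as (4y + 7)(2y + 7).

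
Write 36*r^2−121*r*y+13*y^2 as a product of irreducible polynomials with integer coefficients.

Group: 4*r*(9*r−y) − 13*y*(9*r−y); both groups contain (9*r−y).

(4*r−13*y)*(9*r−y)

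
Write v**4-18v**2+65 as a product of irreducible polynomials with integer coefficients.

Substitute u = v**2 to get a quadratic in u, then factor.
v**2-13 is irreducible over ℤ (13 is not a perfect square).
v**2-5 is irreducible over ℤ (5 is not a perfect square).

(v**2-13)(v**2-5)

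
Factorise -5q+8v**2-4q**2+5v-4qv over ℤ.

Group: -q(4q+8v+5) + v(4q+8v+5); both groups contain (4q+8v+5).

-(4q+8v+5)(q-v)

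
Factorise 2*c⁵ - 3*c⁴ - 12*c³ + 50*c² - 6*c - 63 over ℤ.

Trying the rational-root candidates, c = 3/2 is a root, giving the factor (2*c - 3) and quotient c⁴ - 6*c² + 16*c + 21.
Continuing, c = -3 is a root, giving the factor (c + 3) and quotient c³ - 3*c² + 3*c + 7.
Continuing, c = -1 is a root, so (c + 1) is a factor; dividing leaves c² - 4*c + 7.
The quadratic c² - 4*c + 7 has discriminant -12 < 0 and is irreducible over ℤ.

(2*c - 3)*(c + 1)*(c + 3)*(c² - 4*c + 7)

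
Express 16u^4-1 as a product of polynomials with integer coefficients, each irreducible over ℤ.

(2u)⁴ − (1)⁴ = ((2u)² − (1)²)((2u)² + (1)²); the first factor splits again, the second (4u^2+1) is irreducible.

(2u+1)(2u-1)(4u^2+1)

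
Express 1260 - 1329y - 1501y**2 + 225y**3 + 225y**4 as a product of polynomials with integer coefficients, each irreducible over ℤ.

(3y + 5)(3y + 7)(5y - 12)(5y - 3)

Among the possible rational roots, y = -5/3 is a root, so (3y + 5) divides it; the quotient is 75y**3 - 50y**2 - 417y + 252.
Continuing, y = 3/5 is a root, giving the factor (5y - 3) and quotient 15y**2 - y - 84.
The remaining quadratic factors as (3y + 7)(5y - 12).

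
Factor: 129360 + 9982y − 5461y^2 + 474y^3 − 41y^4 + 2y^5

(2y + 7)(y − 14)(y − 8)(y^2 − 2y + 165)

Among the possible rational roots, y = 14 is a root, so (y − 14) is a factor; dividing leaves 2y^4 − 13y^3 + 292y^2 − 1373y − 9240.
Then y = 8 is a root, giving the factor (y − 8) and quotient 2y^3 + 3y^2 + 316y + 1155.
Continuing, y = −7/2 is a root, so (2y + 7) divides it; the quotient is y^2 − 2y + 165.
The quadratic y^2 − 2y + 165 has discriminant −656 < 0 and is irreducible over ℤ.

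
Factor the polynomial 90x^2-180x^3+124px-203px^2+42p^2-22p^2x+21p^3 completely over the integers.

(3p+5x)(7p+9x)(p-4x+2)

Group: 7p(3p^2-7px+6p-20x^2+10x) + 9x(3p^2-7px+6p-20x^2+10x); both groups contain (3p^2-7px+6p-20x^2+10x), so (7p+9x) is a factor with cofactor 3p^2-7px+6p-20x^2+10x.
The cofactor groups again: 3p^2-7px+6p-20x^2+10x = 3p(p-4x+2) + 5x(p-4x+2); both groups contain (p-4x+2), giving (3p+5x)(p-4x+2).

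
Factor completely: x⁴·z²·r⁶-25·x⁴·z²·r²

r²·x⁴·z²·(r²+5)·(r²-5)

Every term has a factor of x⁴·z²·r²; factoring it out leaves r⁴-25.
Recognize a difference of squares with the parts r² and 5.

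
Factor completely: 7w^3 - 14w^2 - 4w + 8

Group as (7w^3 - 4w) + (-14w^2 + 8) = w(7w^2 - 4) - 2(7w^2 - 4).
Both groups share the factor (7w^2 - 4).

(w - 2)(7w^2 - 4)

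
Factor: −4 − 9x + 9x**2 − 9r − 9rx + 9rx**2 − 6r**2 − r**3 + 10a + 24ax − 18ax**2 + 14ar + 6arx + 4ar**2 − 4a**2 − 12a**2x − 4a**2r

−(2a − r + 3x − 4)(2a − r − 1)(r + 3x + 1)

Group: 2a(−2ar − 6ax − 2a + r**2 + 5r − 9x**2 + 9x + 4) + (−r − 1)(−2ar − 6ax − 2a + r**2 + 5r − 9x**2 + 9x + 4); both groups contain (−2ar − 6ax − 2a + r**2 + 5r − 9x**2 + 9x + 4), so (2a − r − 1) is a factor with cofactor −2ar − 6ax − 2a + r**2 + 5r − 9x**2 + 9x + 4.
The cofactor groups again: −2ar − 6ax − 2a + r**2 + 5r − 9x**2 + 9x + 4 = −2a(r + 3x + 1) + (r − 3x + 4)(r + 3x + 1); both groups contain (r + 3x + 1), giving −(2a − r + 3x − 4)(r + 3x + 1).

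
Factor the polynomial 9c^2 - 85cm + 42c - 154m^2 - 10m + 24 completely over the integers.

(9c + 14m + 6)(c - 11m + 4)

Group: c(9c + 14m + 6) + (-11m + 4)(9c + 14m + 6); both groups contain (9c + 14m + 6).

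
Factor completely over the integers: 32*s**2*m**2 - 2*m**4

2*m**2*(4*s - m)*(4*s + m)

Pull out the common factor 2*m**2; 16*s**2 - m**2 is a difference of squares.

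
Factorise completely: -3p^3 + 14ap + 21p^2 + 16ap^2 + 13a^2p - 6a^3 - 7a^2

Group: 6a(-a^2 + 2ap + 3p^2) + (-p + 7)(-a^2 + 2ap + 3p^2); both groups contain (-a^2 + 2ap + 3p^2), so (6a - p + 7) is a factor with cofactor -a^2 + 2ap + 3p^2.
The cofactor groups again: -a^2 + 2ap + 3p^2 = -a(a - 3p) - p(a - 3p); both groups contain (a - 3p), giving -(a + p)(a - 3p).

-(6a - p + 7)(a + p)(a - 3p)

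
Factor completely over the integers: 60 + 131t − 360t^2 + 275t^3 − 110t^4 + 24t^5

Trying the rational-root candidates, t = 4/3 is a root, so (3t − 4) is a factor; dividing leaves 8t^4 − 26t^3 + 57t^2 − 44t − 15.
Next, t = 3/2 is a root, so (2t − 3) divides it; the quotient is 4t^3 − 7t^2 + 18t + 5.
Then t = −1/4 is a root, giving the factor (4t + 1) and quotient t^2 − 2t + 5.
The quadratic t^2 − 2t + 5 has discriminant −16 < 0 and is irreducible over ℤ.

(2t − 3)(3t − 4)(4t + 1)(t^2 − 2t + 5)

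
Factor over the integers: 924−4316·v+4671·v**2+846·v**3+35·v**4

(5·v−2)·(7·v−3)·(v+11)·(v+14)

By the rational root theorem, v = 3/7 is a root, so (7·v−3) divides it; the quotient is 5·v**3+123·v**2+720·v−308.
Continuing, v = −14 is a root, so (v+14) is a factor; dividing leaves 5·v**2+53·v−22.
The remaining quadratic factors as (v+11)(5·v−2).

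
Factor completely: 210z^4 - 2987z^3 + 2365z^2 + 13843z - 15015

(5z - 11)(6z - 7)(7z + 15)(z - 13)

Testing divisors of the constant over divisors of the leading coefficient, z = 13 is a root, so (z - 13) is a factor; dividing leaves 210z^3 - 257z^2 - 976z + 1155.
Continuing, z = 11/5 is a root, giving the factor (5z - 11) and quotient 42z^2 + 41z - 105.
The remaining quadratic factors as (7z + 15)(6z - 7).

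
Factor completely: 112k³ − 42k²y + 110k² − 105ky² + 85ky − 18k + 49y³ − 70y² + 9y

(2k − y)(7k + 7y − 1)(8k − 7y + 9)

Group: 7k(16k² − 22ky + 18k + 7y² − 9y) + (7y − 1)(16k² − 22ky + 18k + 7y² − 9y); both groups contain (16k² − 22ky + 18k + 7y² − 9y), so (7k + 7y − 1) is a factor with cofactor 16k² − 22ky + 18k + 7y² − 9y.
The cofactor groups again: 16k² − 22ky + 18k + 7y² − 9y = 8k(2k − y) + (−7y + 9)(2k − y); both groups contain (2k − y), giving (8k − 7y + 9)(2k − y).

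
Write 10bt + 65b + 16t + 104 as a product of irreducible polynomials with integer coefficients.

Group as (10bt + 65b) + (16t + 104) = 5b(2t + 13) + 8(2t + 13).
Both groups share the factor (2t + 13).

(2t + 13)(5b + 8)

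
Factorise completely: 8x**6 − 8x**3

8x**3(x − 1)(x**2 + x + 1)

Every term has a factor of 8x**3; factoring it out leaves x**3 − 1.
Recognize a difference of cubes with the parts x and 1.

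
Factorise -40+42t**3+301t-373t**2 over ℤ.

(6t-1)(7t-5)(t-8)

Testing divisors of the constant over divisors of the leading coefficient, t = 8 is a root, giving the factor (t-8) and quotient 42t**2-37t+5.
The remaining quadratic factors as (6t-1)(7t-5).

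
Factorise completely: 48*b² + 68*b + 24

4*(3*b + 2)*(4*b + 3)

Pull out the common factor 4, then factor the remaining trinomial.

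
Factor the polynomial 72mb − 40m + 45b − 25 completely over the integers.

Group as (72mb − 40m) + (45b − 25) = 8m(9b − 5) + 5(9b − 5).
Both groups share the factor (9b − 5).

(8m + 5)(9b − 5)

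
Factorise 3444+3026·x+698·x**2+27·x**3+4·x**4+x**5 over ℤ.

(x+2)·(x+3)·(x+7)·(x**2−8·x+82)

By the rational root theorem, x = −7 is a root, so (x+7) divides it; the quotient is x**4−3·x**3+48·x**2+362·x+492.
Continuing, x = −3 is a root, giving the factor (x+3) and quotient x**3−6·x**2+66·x+164.
Next, x = −2 is a root, so (x+2) divides it; the quotient is x**2−8·x+82.
The quadratic x**2−8·x+82 has discriminant −264 < 0 and is irreducible over ℤ.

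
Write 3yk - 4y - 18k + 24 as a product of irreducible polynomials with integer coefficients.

Group as (3yk - 4y) + (-18k + 24) = y(3k - 4) - 6(3k - 4).
Both groups share the factor (3k - 4).

(3k - 4)(y - 6)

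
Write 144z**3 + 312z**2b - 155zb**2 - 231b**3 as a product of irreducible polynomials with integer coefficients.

Group: 3z(48z**2 - 8zb - 33b**2) + 7b(48z**2 - 8zb - 33b**2); both groups contain (48z**2 - 8zb - 33b**2), so (3z + 7b) is a factor with cofactor 48z**2 - 8zb - 33b**2.
The cofactor groups again: 48z**2 - 8zb - 33b**2 = 12z(4z + 3b) - 11b(4z + 3b); both groups contain (4z + 3b), giving (12z - 11b)(4z + 3b).

(12z - 11b)(4z + 3b)(3z + 7b)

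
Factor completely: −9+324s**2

Factor out 9, leaving 36s**2−1, which is a difference of two squares.

9(6s+1)(6s−1)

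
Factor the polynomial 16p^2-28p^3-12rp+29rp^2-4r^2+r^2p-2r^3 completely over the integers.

Group: r(-2r^2-rp-4r+28p^2-16p) - p(-2r^2-rp-4r+28p^2-16p); both groups contain (-2r^2-rp-4r+28p^2-16p), so (r-p) is a factor with cofactor -2r^2-rp-4r+28p^2-16p.
The cofactor groups again: -2r^2-rp-4r+28p^2-16p = -r(2r-7p+4) - 4p(2r-7p+4); both groups contain (2r-7p+4), giving -(r+4p)(2r-7p+4).

-(2r-7p+4)(r-p)(r+4p)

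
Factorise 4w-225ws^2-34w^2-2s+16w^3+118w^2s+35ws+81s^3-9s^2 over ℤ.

Group: 8w(2w^2+17ws-4w-9s^2+2s) + (-9s-1)(2w^2+17ws-4w-9s^2+2s); both groups contain (2w^2+17ws-4w-9s^2+2s), so (8w-9s-1) is a factor with cofactor 2w^2+17ws-4w-9s^2+2s.
The cofactor groups again: 2w^2+17ws-4w-9s^2+2s = w(2w-s) + (9s-2)(2w-s); both groups contain (2w-s), giving (w+9s-2)(2w-s).

(8w-9s-1)(2w-s)(w+9s-2)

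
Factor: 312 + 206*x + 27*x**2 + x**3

Testing divisors of the constant over divisors of the leading coefficient, x = -13 is a root, so (x + 13) divides it; the quotient is x**2 + 14*x + 24.
The remaining quadratic factors as (x + 2)(x + 12).

(x + 12)*(x + 13)*(x + 2)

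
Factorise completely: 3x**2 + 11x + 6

Need a pair with product 3·6 = 18 and sum 11: that's 2 and 9.
Split the middle term: 3x**2 + 2x + 9x + 6 = x(3x + 2) + 3(3x + 2).

(3x + 2)(x + 3)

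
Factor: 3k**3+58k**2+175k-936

Testing divisors of the constant over divisors of the leading coefficient, k = 8/3 is a root, giving the factor (3k-8) and quotient k**2+22k+117.
The remaining quadratic factors as (k+13)(k+9).

(3k-8)(k+13)(k+9)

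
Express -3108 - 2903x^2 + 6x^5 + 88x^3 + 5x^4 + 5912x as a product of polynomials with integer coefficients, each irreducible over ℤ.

(6x - 7)(x - 1)(x - 6)(x^2 + 9x + 74)

Among the possible rational roots, x = 7/6 is a root, giving the factor (6x - 7) and quotient x^4 + 2x^3 + 17x^2 - 464x + 444.
Then x = 6 is a root, giving the factor (x - 6) and quotient x^3 + 8x^2 + 65x - 74.
Next, x = 1 is a root, giving the factor (x - 1) and quotient x^2 + 9x + 74.
The quadratic x^2 + 9x + 74 has discriminant -215 < 0 and is irreducible over ℤ.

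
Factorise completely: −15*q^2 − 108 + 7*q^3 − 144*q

(7*q + 6)*(q + 3)*(q − 6)

Testing divisors of the constant over divisors of the leading coefficient, q = −3 is a root, giving the factor (q + 3) and quotient 7*q^2 − 36*q − 36.
The remaining quadratic factors as (7*q + 6)(q − 6).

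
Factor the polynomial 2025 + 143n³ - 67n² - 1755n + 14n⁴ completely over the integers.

(2n - 5)(7n - 9)(n + 5)(n + 9)

Trying the rational-root candidates, n = -9 is a root, giving the factor (n + 9) and quotient 14n³ + 17n² - 220n + 225.
Continuing, n = 5/2 is a root, giving the factor (2n - 5) and quotient 7n² + 26n - 45.
The remaining quadratic factors as (7n - 9)(n + 5).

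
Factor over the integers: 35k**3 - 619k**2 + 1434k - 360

(5k - 12)(7k - 2)(k - 15)

Testing divisors of the constant over divisors of the leading coefficient, k = 12/5 is a root, so (5k - 12) divides it; the quotient is 7k**2 - 107k + 30.
The remaining quadratic factors as (7k - 2)(k - 15).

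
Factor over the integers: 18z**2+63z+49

(3z+7)(6z+7)

Need a pair with product 18·49 = 882 and sum 63: that's 21 and 42.
Split the middle term: 18z**2+21z + 42z+49 = 3z(6z+7) + 7(6z+7).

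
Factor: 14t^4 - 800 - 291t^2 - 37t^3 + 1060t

By the rational root theorem, t = 4 is a root, so (t - 4) is a factor; dividing leaves 14t^3 + 19t^2 - 215t + 200.
Next, t = 8/7 is a root, giving the factor (7t - 8) and quotient 2t^2 + 5t - 25.
The remaining quadratic factors as (t + 5)(2t - 5).

(2t - 5)(7t - 8)(t + 5)(t - 4)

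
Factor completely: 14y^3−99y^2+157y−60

(2y−3)(7y−4)(y−5)

Trying the rational-root candidates, y = 5 is a root, so (y−5) divides it; the quotient is 14y^2−29y+12.
The remaining quadratic factors as (7y−4)(2y−3).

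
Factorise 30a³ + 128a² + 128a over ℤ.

Pull out the common factor 2a, then factor the remaining trinomial.

2a(3a + 8)(5a + 8)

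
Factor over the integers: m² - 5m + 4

Two integers with product 4 and sum -5 are -1 and -4.

(m - 1)(m - 4)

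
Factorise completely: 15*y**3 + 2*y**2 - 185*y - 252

Testing divisors of the constant over divisors of the leading coefficient, y = 4 is a root, so (y - 4) divides it; the quotient is 15*y**2 + 62*y + 63.
The remaining quadratic factors as (5*y + 9)(3*y + 7).

(3*y + 7)*(5*y + 9)*(y - 4)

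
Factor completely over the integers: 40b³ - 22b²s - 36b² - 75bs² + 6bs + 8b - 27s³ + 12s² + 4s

(2b + s)(4b + 3s - 2)(5b - 9s - 2)

Group: 4b(10b² - 13bs - 4b - 9s² - 2s) + (3s - 2)(10b² - 13bs - 4b - 9s² - 2s); both groups contain (10b² - 13bs - 4b - 9s² - 2s), so (4b + 3s - 2) is a factor with cofactor 10b² - 13bs - 4b - 9s² - 2s.
The cofactor groups again: 10b² - 13bs - 4b - 9s² - 2s = 5b(2b + s) + (-9s - 2)(2b + s); both groups contain (2b + s), giving (5b - 9s - 2)(2b + s).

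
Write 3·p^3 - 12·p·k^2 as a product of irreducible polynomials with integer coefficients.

Factor out 3·p, leaving p^2 - 4·k^2, which is a difference of two squares.

3·p·(p - 2·k)·(p + 2·k)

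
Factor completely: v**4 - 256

(v + 4)(v - 4)(v**2 + 16)

Write as (v**2)² − (16)², then factor v**2 - 16 once more.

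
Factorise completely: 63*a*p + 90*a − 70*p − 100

Group as (63*a*p + 90*a) + (−70*p − 100) = 9*a*(7*p + 10) − 10*(7*p + 10).
Both groups share the factor (7*p + 10).

(7*p + 10)*(9*a − 10)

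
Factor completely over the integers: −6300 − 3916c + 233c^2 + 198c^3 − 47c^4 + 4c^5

(4c + 9)(c + 2)(c − 7)(c^2 − 9c + 50)

Among the possible rational roots, c = −9/4 is a root, so (4c + 9) divides it; the quotient is c^4 − 14c^3 + 81c^2 − 124c − 700.
Then c = 7 is a root, so (c − 7) divides it; the quotient is c^3 − 7c^2 + 32c + 100.
Next, c = −2 is a root, so (c + 2) is a factor; dividing leaves c^2 − 9c + 50.
The quadratic c^2 − 9c + 50 has discriminant −119 < 0 and is irreducible over ℤ.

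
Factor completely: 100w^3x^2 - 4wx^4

4wx^2(5w + x)(5w - x)

Every term has a factor of 4wx^2. Then 25w^2 - x^2 = (5w)² − (x)².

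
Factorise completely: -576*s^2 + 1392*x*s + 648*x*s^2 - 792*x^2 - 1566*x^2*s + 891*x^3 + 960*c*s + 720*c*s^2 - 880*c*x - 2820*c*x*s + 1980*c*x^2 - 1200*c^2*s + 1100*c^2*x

Group: 11*x*(100*c^2 + 180*c*x - 60*c*s - 80*c + 81*x^2 - 54*x*s - 72*x + 48*s) - 12*s*(100*c^2 + 180*c*x - 60*c*s - 80*c + 81*x^2 - 54*x*s - 72*x + 48*s); both groups contain (100*c^2 + 180*c*x - 60*c*s - 80*c + 81*x^2 - 54*x*s - 72*x + 48*s), so (11*x - 12*s) is a factor with cofactor 100*c^2 + 180*c*x - 60*c*s - 80*c + 81*x^2 - 54*x*s - 72*x + 48*s.
The cofactor groups again: 100*c^2 + 180*c*x - 60*c*s - 80*c + 81*x^2 - 54*x*s - 72*x + 48*s = 10*c*(10*c + 9*x - 8) + (9*x - 6*s)*(10*c + 9*x - 8); both groups contain (10*c + 9*x - 8), giving (10*c + 9*x - 6*s)*(10*c + 9*x - 8).

(11*x - 12*s)*(10*c + 9*x - 8)*(10*c + 9*x - 6*s)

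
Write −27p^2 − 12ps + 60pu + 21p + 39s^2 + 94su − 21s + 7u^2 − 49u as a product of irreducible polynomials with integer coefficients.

−(3p − 3s − 7u)(9p + 13s + u − 7)

Group: −9p(3p − 3s − 7u) + (−13s − u + 7)(3p − 3s − 7u); both groups contain (3p − 3s − 7u).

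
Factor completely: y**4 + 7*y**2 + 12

(y**2 + 3)*(y**2 + 4)

Substitute u = y**2 to get a quadratic in u, then factor.
y**2 + 4 is irreducible over ℤ (sum of squares).
y**2 + 3 is irreducible over ℤ (always positive, so no real roots).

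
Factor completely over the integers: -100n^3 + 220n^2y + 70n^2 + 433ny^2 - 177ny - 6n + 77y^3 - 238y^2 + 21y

-(10n + 11y - 1)(2n - 7y)(5n + y - 3)

Group: 5n(-20n^2 + 48ny + 2n + 77y^2 - 7y) + (y - 3)(-20n^2 + 48ny + 2n + 77y^2 - 7y); both groups contain (-20n^2 + 48ny + 2n + 77y^2 - 7y), so (5n + y - 3) is a factor with cofactor -20n^2 + 48ny + 2n + 77y^2 - 7y.
The cofactor groups again: -20n^2 + 48ny + 2n + 77y^2 - 7y = -2n(10n + 11y - 1) + 7y(10n + 11y - 1); both groups contain (10n + 11y - 1), giving -(2n - 7y)(10n + 11y - 1).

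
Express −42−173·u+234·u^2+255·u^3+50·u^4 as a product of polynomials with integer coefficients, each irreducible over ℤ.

By the rational root theorem, u = −2 is a root, so (u+2) is a factor; dividing leaves 50·u^3+155·u^2−76·u−21.
Continuing, u = −1/5 is a root, so (5·u+1) divides it; the quotient is 10·u^2+29·u−21.
The remaining quadratic factors as (2·u+7)(5·u−3).

(2·u+7)·(5·u+1)·(5·u−3)·(u+2)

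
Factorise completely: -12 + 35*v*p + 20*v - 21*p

(5*v - 3)*(7*p + 4)

Group as (35*v*p + 20*v) + (-21*p - 12) = 5*v*(7*p + 4) - 3*(7*p + 4).
Both groups share the factor (7*p + 4).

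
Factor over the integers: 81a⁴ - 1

(3a)⁴ − (1)⁴ = ((3a)² − (1)²)((3a)² + (1)²); the first factor splits again, the second (9a² + 1) is irreducible.

(3a + 1)(3a - 1)(9a² + 1)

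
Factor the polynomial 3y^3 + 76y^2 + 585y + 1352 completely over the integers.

(3y + 13)(y + 13)(y + 8)

Among the possible rational roots, y = -13 is a root, giving the factor (y + 13) and quotient 3y^2 + 37y + 104.
The remaining quadratic factors as (y + 8)(3y + 13).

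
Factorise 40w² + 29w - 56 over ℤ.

(5w + 8)(8w - 7)

Need a pair with product 40·(-56) = -2240 and sum 29: that's 64 and -35.
Split the middle term: 40w² + 64w - 35w - 56 = 8w(5w + 8) - 7(5w + 8).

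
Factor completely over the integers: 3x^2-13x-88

Need a pair with product 3·(-88) = -264 and sum -13: that's 11 and -24.
Split the middle term: 3x^2+11x - 24x-88 = x(3x+11) - 8(3x+11).

(3x+11)(x-8)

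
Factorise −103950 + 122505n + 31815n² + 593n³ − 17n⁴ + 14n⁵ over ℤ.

(2n + 11)(7n − 5)(n + 9)(n² − 15n + 210)

By the rational root theorem, n = 5/7 is a root, so (7n − 5) divides it; the quotient is 2n⁴ − n³ + 84n² + 4605n + 20790.
Next, n = −9 is a root, so (n + 9) is a factor; dividing leaves 2n³ − 19n² + 255n + 2310.
Continuing, n = −11/2 is a root, so (2n + 11) is a factor; dividing leaves n² − 15n + 210.
The quadratic n² − 15n + 210 has discriminant −615 < 0 and is irreducible over ℤ.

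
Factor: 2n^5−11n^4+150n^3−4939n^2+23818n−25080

Testing divisors of the constant over divisors of the leading coefficient, n = 3/2 is a root, so (2n−3) is a factor; dividing leaves n^4−4n^3+69n^2−2366n+8360.
Then n = 4 is a root, so (n−4) is a factor; dividing leaves n^3+69n−2090.
Then n = 11 is a root, giving the factor (n−11) and quotient n^2+11n+190.
The quadratic n^2+11n+190 has discriminant −639 < 0 and is irreducible over ℤ.

(2n−3)(n−11)(n−4)(n^2+11n+190)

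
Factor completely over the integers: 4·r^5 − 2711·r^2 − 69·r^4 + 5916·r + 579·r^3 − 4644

Trying the rational-root candidates, r = 9/4 is a root, so (4·r − 9) is a factor; dividing leaves r^4 − 15·r^3 + 111·r^2 − 428·r + 516.
Continuing, r = 2 is a root, so (r − 2) is a factor; dividing leaves r^3 − 13·r^2 + 85·r − 258.
Next, r = 6 is a root, so (r − 6) is a factor; dividing leaves r^2 − 7·r + 43.
The quadratic r^2 − 7·r + 43 has discriminant −123 < 0 and is irreducible over ℤ.

(4·r − 9)·(r − 2)·(r − 6)·(r^2 − 7·r + 43)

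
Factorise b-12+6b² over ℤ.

(2b+3)(3b-4)

Need a pair with product 6·(-12) = -72 and sum 1: that's -8 and 9.
Split the middle term: 6b²-8b + 9b-12 = 2b(3b-4) + 3(3b-4).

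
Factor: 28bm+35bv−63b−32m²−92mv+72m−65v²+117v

Group: 4m(7b−8m−13v) + (5v−9)(7b−8m−13v); both groups contain (7b−8m−13v).

(4m+5v−9)(7b−8m−13v)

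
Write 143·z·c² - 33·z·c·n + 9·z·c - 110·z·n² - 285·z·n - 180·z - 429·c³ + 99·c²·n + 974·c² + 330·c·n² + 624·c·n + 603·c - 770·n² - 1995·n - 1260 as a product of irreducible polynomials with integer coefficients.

Group: 11·c·(13·z·c + 10·z·n + 15·z - 39·c² - 30·c·n + 46·c + 70·n + 105) + (-11·n - 12)·(13·z·c + 10·z·n + 15·z - 39·c² - 30·c·n + 46·c + 70·n + 105); both groups contain (13·z·c + 10·z·n + 15·z - 39·c² - 30·c·n + 46·c + 70·n + 105), so (11·c - 11·n - 12) is a factor with cofactor 13·z·c + 10·z·n + 15·z - 39·c² - 30·c·n + 46·c + 70·n + 105.
The cofactor groups again: 13·z·c + 10·z·n + 15·z - 39·c² - 30·c·n + 46·c + 70·n + 105 = 13·c·(z - 3·c + 7) + (10·n + 15)·(z - 3·c + 7); both groups contain (z - 3·c + 7), giving (13·c + 10·n + 15)·(z - 3·c + 7).

(z - 3·c + 7)·(11·c - 11·n - 12)·(13·c + 10·n + 15)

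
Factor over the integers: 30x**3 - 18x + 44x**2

2x(3x - 1)(5x + 9)

Pull out the common factor 2x, then factor the remaining trinomial.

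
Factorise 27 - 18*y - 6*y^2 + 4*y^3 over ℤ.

(2*y - 3)*(2*y^2 - 9)

Group as (4*y^3 - 18*y) + (-6*y^2 + 27) = 2*y*(2*y^2 - 9) - 3*(2*y^2 - 9).
Both groups share the factor (2*y^2 - 9).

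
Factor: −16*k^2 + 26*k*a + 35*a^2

Group: −8*k*(2*k − 5*a) − 7*a*(2*k − 5*a); both groups contain (2*k − 5*a).

−(2*k − 5*a)*(8*k + 7*a)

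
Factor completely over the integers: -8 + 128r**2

8(4r + 1)(4r - 1)

Every term has a factor of 8. Then 16r**2 - 1 = (4r)² − (1)².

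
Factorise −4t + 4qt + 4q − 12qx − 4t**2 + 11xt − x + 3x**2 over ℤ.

Group: −3x(4q − x − 4t) + (t + 1)(4q − x − 4t); both groups contain (4q − x − 4t).

−(3x − t − 1)(4q − x − 4t)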